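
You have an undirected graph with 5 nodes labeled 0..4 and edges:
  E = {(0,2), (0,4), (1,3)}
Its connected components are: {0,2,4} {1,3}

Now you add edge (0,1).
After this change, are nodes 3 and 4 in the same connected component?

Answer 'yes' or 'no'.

Initial components: {0,2,4} {1,3}
Adding edge (0,1): merges {0,2,4} and {1,3}.
New components: {0,1,2,3,4}
Are 3 and 4 in the same component? yes

Answer: yes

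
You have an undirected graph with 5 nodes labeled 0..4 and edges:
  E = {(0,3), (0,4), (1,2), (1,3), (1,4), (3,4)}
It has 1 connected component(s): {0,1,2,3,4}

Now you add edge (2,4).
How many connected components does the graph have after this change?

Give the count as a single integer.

Answer: 1

Derivation:
Initial component count: 1
Add (2,4): endpoints already in same component. Count unchanged: 1.
New component count: 1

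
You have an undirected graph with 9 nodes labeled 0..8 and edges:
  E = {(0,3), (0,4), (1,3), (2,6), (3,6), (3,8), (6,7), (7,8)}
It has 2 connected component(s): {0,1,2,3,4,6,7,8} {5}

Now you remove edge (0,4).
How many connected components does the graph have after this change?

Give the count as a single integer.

Answer: 3

Derivation:
Initial component count: 2
Remove (0,4): it was a bridge. Count increases: 2 -> 3.
  After removal, components: {0,1,2,3,6,7,8} {4} {5}
New component count: 3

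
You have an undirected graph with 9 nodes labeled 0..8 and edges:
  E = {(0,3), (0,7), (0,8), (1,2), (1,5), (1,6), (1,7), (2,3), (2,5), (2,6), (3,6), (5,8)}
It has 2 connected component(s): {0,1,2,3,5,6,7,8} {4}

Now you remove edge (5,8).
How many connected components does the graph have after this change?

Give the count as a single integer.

Answer: 2

Derivation:
Initial component count: 2
Remove (5,8): not a bridge. Count unchanged: 2.
  After removal, components: {0,1,2,3,5,6,7,8} {4}
New component count: 2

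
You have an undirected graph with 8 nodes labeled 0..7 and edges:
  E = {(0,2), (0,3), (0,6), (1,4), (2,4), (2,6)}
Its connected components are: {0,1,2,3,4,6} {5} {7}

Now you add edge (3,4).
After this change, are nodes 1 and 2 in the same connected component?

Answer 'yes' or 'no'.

Answer: yes

Derivation:
Initial components: {0,1,2,3,4,6} {5} {7}
Adding edge (3,4): both already in same component {0,1,2,3,4,6}. No change.
New components: {0,1,2,3,4,6} {5} {7}
Are 1 and 2 in the same component? yes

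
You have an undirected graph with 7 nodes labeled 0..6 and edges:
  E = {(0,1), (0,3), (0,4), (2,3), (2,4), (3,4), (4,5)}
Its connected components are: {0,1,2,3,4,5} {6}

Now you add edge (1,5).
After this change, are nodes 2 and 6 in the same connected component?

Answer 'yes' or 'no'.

Initial components: {0,1,2,3,4,5} {6}
Adding edge (1,5): both already in same component {0,1,2,3,4,5}. No change.
New components: {0,1,2,3,4,5} {6}
Are 2 and 6 in the same component? no

Answer: no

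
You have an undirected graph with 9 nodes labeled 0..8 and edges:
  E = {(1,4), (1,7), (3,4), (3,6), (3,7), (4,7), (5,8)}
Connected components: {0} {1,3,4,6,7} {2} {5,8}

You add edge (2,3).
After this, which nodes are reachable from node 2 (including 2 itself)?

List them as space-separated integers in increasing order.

Before: nodes reachable from 2: {2}
Adding (2,3): merges 2's component with another. Reachability grows.
After: nodes reachable from 2: {1,2,3,4,6,7}

Answer: 1 2 3 4 6 7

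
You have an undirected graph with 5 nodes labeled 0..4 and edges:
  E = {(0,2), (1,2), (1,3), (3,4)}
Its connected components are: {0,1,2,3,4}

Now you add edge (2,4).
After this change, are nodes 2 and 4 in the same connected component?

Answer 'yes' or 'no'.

Initial components: {0,1,2,3,4}
Adding edge (2,4): both already in same component {0,1,2,3,4}. No change.
New components: {0,1,2,3,4}
Are 2 and 4 in the same component? yes

Answer: yes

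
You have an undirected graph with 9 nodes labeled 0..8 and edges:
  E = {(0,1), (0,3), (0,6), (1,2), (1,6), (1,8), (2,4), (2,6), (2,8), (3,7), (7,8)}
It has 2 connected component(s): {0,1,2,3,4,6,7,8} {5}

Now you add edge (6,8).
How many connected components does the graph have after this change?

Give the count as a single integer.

Initial component count: 2
Add (6,8): endpoints already in same component. Count unchanged: 2.
New component count: 2

Answer: 2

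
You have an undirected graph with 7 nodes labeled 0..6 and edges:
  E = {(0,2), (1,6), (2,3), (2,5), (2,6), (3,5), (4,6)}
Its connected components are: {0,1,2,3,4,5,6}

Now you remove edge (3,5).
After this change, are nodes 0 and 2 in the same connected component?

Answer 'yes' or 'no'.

Initial components: {0,1,2,3,4,5,6}
Removing edge (3,5): not a bridge — component count unchanged at 1.
New components: {0,1,2,3,4,5,6}
Are 0 and 2 in the same component? yes

Answer: yes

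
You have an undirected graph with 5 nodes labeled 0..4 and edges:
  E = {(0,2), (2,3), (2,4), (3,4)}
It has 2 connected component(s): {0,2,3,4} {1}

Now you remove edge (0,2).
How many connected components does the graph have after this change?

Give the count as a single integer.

Answer: 3

Derivation:
Initial component count: 2
Remove (0,2): it was a bridge. Count increases: 2 -> 3.
  After removal, components: {0} {1} {2,3,4}
New component count: 3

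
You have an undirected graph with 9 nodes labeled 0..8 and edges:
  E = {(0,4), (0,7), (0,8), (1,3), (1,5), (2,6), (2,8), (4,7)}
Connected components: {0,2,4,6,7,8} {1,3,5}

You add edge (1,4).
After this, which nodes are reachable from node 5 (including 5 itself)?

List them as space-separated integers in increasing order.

Before: nodes reachable from 5: {1,3,5}
Adding (1,4): merges 5's component with another. Reachability grows.
After: nodes reachable from 5: {0,1,2,3,4,5,6,7,8}

Answer: 0 1 2 3 4 5 6 7 8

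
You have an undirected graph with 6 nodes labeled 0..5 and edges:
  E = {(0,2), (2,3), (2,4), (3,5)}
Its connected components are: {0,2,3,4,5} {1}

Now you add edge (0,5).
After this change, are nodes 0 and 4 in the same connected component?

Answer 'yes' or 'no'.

Initial components: {0,2,3,4,5} {1}
Adding edge (0,5): both already in same component {0,2,3,4,5}. No change.
New components: {0,2,3,4,5} {1}
Are 0 and 4 in the same component? yes

Answer: yes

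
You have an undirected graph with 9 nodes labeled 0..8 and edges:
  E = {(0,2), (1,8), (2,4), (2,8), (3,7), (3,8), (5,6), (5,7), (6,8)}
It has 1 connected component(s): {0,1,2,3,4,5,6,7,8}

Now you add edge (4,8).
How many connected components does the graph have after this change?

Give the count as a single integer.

Answer: 1

Derivation:
Initial component count: 1
Add (4,8): endpoints already in same component. Count unchanged: 1.
New component count: 1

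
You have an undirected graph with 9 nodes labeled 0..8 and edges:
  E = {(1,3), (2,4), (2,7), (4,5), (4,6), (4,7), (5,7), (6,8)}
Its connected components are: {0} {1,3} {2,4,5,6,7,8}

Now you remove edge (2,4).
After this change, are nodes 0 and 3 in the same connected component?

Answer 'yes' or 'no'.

Answer: no

Derivation:
Initial components: {0} {1,3} {2,4,5,6,7,8}
Removing edge (2,4): not a bridge — component count unchanged at 3.
New components: {0} {1,3} {2,4,5,6,7,8}
Are 0 and 3 in the same component? no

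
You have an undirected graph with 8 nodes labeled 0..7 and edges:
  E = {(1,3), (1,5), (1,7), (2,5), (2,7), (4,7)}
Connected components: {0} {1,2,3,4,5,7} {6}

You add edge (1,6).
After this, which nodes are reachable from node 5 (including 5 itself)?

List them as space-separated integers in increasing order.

Before: nodes reachable from 5: {1,2,3,4,5,7}
Adding (1,6): merges 5's component with another. Reachability grows.
After: nodes reachable from 5: {1,2,3,4,5,6,7}

Answer: 1 2 3 4 5 6 7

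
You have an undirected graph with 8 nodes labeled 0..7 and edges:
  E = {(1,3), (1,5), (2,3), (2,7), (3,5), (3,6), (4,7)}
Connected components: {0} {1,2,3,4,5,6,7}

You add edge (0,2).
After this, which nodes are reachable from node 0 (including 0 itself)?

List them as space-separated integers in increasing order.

Answer: 0 1 2 3 4 5 6 7

Derivation:
Before: nodes reachable from 0: {0}
Adding (0,2): merges 0's component with another. Reachability grows.
After: nodes reachable from 0: {0,1,2,3,4,5,6,7}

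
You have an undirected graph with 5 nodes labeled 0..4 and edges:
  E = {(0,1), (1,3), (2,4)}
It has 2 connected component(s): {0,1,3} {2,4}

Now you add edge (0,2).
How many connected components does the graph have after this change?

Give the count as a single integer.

Answer: 1

Derivation:
Initial component count: 2
Add (0,2): merges two components. Count decreases: 2 -> 1.
New component count: 1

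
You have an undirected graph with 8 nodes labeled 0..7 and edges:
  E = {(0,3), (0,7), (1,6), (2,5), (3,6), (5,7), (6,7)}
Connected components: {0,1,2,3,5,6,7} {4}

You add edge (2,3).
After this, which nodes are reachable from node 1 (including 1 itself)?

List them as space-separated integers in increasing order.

Before: nodes reachable from 1: {0,1,2,3,5,6,7}
Adding (2,3): both endpoints already in same component. Reachability from 1 unchanged.
After: nodes reachable from 1: {0,1,2,3,5,6,7}

Answer: 0 1 2 3 5 6 7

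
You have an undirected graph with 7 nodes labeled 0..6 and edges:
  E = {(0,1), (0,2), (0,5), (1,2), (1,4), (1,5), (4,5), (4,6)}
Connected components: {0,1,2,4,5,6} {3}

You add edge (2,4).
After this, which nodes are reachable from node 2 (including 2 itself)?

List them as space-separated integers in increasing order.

Before: nodes reachable from 2: {0,1,2,4,5,6}
Adding (2,4): both endpoints already in same component. Reachability from 2 unchanged.
After: nodes reachable from 2: {0,1,2,4,5,6}

Answer: 0 1 2 4 5 6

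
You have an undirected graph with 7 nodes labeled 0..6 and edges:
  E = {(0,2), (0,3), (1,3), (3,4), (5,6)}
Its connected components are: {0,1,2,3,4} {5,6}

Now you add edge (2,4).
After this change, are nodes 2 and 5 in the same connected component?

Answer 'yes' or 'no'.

Answer: no

Derivation:
Initial components: {0,1,2,3,4} {5,6}
Adding edge (2,4): both already in same component {0,1,2,3,4}. No change.
New components: {0,1,2,3,4} {5,6}
Are 2 and 5 in the same component? no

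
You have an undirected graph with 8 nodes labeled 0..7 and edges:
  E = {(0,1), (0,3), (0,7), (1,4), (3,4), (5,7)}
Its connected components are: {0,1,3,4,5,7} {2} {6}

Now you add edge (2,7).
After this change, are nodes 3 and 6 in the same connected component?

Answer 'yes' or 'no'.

Answer: no

Derivation:
Initial components: {0,1,3,4,5,7} {2} {6}
Adding edge (2,7): merges {2} and {0,1,3,4,5,7}.
New components: {0,1,2,3,4,5,7} {6}
Are 3 and 6 in the same component? no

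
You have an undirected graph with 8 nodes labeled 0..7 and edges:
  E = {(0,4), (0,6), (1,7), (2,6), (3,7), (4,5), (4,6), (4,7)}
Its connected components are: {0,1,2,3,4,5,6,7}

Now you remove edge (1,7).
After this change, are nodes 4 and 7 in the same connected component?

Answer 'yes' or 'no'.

Answer: yes

Derivation:
Initial components: {0,1,2,3,4,5,6,7}
Removing edge (1,7): it was a bridge — component count 1 -> 2.
New components: {0,2,3,4,5,6,7} {1}
Are 4 and 7 in the same component? yes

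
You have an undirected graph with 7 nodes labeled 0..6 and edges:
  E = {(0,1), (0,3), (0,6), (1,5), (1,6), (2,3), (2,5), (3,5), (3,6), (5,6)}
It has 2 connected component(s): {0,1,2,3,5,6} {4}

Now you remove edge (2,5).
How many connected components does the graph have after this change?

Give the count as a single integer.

Answer: 2

Derivation:
Initial component count: 2
Remove (2,5): not a bridge. Count unchanged: 2.
  After removal, components: {0,1,2,3,5,6} {4}
New component count: 2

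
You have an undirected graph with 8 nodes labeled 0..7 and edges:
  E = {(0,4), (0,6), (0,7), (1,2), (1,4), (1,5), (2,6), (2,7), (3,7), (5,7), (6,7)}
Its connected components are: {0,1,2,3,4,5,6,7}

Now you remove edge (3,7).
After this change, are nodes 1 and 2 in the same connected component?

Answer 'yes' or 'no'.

Initial components: {0,1,2,3,4,5,6,7}
Removing edge (3,7): it was a bridge — component count 1 -> 2.
New components: {0,1,2,4,5,6,7} {3}
Are 1 and 2 in the same component? yes

Answer: yes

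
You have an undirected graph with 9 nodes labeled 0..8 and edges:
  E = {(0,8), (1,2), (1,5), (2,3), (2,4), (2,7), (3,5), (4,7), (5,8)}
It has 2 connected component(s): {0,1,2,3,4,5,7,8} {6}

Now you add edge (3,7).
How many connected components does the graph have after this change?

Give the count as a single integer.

Answer: 2

Derivation:
Initial component count: 2
Add (3,7): endpoints already in same component. Count unchanged: 2.
New component count: 2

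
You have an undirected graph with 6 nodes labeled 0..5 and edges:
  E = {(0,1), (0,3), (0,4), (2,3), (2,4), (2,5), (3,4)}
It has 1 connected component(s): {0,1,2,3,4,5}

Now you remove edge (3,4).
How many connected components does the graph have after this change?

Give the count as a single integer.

Initial component count: 1
Remove (3,4): not a bridge. Count unchanged: 1.
  After removal, components: {0,1,2,3,4,5}
New component count: 1

Answer: 1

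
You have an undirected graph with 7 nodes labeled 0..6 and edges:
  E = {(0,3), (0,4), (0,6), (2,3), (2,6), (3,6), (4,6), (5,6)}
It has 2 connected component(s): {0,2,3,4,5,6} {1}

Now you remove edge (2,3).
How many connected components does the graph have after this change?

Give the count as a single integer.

Answer: 2

Derivation:
Initial component count: 2
Remove (2,3): not a bridge. Count unchanged: 2.
  After removal, components: {0,2,3,4,5,6} {1}
New component count: 2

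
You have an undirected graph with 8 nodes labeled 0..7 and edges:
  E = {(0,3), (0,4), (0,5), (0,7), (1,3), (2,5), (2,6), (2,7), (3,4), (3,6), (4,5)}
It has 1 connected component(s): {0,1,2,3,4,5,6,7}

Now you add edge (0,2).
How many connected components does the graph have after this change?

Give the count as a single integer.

Initial component count: 1
Add (0,2): endpoints already in same component. Count unchanged: 1.
New component count: 1

Answer: 1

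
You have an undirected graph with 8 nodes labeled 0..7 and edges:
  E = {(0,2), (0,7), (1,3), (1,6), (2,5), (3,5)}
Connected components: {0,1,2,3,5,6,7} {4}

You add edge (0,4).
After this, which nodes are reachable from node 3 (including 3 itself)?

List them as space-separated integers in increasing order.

Before: nodes reachable from 3: {0,1,2,3,5,6,7}
Adding (0,4): merges 3's component with another. Reachability grows.
After: nodes reachable from 3: {0,1,2,3,4,5,6,7}

Answer: 0 1 2 3 4 5 6 7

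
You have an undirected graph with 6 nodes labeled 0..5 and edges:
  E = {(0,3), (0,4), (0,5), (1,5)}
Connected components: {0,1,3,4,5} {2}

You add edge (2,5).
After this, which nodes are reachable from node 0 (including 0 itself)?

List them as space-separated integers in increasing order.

Before: nodes reachable from 0: {0,1,3,4,5}
Adding (2,5): merges 0's component with another. Reachability grows.
After: nodes reachable from 0: {0,1,2,3,4,5}

Answer: 0 1 2 3 4 5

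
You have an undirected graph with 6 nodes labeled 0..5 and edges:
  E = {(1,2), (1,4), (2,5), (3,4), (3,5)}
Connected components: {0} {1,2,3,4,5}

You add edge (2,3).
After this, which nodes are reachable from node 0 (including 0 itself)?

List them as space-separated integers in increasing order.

Before: nodes reachable from 0: {0}
Adding (2,3): both endpoints already in same component. Reachability from 0 unchanged.
After: nodes reachable from 0: {0}

Answer: 0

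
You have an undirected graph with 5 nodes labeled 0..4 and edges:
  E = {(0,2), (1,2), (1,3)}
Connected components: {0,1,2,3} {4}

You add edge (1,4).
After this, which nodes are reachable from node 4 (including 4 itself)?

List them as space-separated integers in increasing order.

Answer: 0 1 2 3 4

Derivation:
Before: nodes reachable from 4: {4}
Adding (1,4): merges 4's component with another. Reachability grows.
After: nodes reachable from 4: {0,1,2,3,4}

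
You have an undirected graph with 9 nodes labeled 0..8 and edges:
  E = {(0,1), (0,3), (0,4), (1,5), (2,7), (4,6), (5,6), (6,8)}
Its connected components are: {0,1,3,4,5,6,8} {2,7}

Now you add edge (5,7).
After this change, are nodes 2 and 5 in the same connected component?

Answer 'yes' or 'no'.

Initial components: {0,1,3,4,5,6,8} {2,7}
Adding edge (5,7): merges {0,1,3,4,5,6,8} and {2,7}.
New components: {0,1,2,3,4,5,6,7,8}
Are 2 and 5 in the same component? yes

Answer: yes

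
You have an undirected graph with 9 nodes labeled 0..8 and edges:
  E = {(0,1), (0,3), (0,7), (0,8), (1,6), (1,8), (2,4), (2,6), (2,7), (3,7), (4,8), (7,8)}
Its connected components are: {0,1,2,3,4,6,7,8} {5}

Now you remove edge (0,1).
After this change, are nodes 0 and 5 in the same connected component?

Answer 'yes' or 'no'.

Initial components: {0,1,2,3,4,6,7,8} {5}
Removing edge (0,1): not a bridge — component count unchanged at 2.
New components: {0,1,2,3,4,6,7,8} {5}
Are 0 and 5 in the same component? no

Answer: no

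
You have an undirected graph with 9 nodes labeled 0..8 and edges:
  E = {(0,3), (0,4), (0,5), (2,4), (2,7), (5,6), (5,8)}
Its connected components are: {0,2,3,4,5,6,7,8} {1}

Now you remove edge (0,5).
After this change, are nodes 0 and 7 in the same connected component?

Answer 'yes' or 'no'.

Answer: yes

Derivation:
Initial components: {0,2,3,4,5,6,7,8} {1}
Removing edge (0,5): it was a bridge — component count 2 -> 3.
New components: {0,2,3,4,7} {1} {5,6,8}
Are 0 and 7 in the same component? yes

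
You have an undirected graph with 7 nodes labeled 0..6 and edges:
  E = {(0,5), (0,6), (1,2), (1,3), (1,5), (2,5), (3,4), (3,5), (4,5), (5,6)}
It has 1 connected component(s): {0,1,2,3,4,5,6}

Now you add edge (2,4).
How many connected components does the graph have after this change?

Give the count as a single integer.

Initial component count: 1
Add (2,4): endpoints already in same component. Count unchanged: 1.
New component count: 1

Answer: 1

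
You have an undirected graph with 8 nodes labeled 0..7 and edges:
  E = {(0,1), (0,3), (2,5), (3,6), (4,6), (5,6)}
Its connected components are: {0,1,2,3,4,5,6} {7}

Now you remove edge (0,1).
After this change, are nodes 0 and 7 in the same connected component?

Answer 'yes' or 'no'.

Initial components: {0,1,2,3,4,5,6} {7}
Removing edge (0,1): it was a bridge — component count 2 -> 3.
New components: {0,2,3,4,5,6} {1} {7}
Are 0 and 7 in the same component? no

Answer: no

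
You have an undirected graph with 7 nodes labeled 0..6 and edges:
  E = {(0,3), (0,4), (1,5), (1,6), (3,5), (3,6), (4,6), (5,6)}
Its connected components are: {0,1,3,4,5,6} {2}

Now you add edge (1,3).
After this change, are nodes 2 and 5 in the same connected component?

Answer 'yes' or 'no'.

Answer: no

Derivation:
Initial components: {0,1,3,4,5,6} {2}
Adding edge (1,3): both already in same component {0,1,3,4,5,6}. No change.
New components: {0,1,3,4,5,6} {2}
Are 2 and 5 in the same component? no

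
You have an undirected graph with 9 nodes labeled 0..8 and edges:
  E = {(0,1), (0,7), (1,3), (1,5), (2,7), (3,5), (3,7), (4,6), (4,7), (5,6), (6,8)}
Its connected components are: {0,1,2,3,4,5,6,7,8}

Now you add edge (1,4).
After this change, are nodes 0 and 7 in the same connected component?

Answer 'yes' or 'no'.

Answer: yes

Derivation:
Initial components: {0,1,2,3,4,5,6,7,8}
Adding edge (1,4): both already in same component {0,1,2,3,4,5,6,7,8}. No change.
New components: {0,1,2,3,4,5,6,7,8}
Are 0 and 7 in the same component? yes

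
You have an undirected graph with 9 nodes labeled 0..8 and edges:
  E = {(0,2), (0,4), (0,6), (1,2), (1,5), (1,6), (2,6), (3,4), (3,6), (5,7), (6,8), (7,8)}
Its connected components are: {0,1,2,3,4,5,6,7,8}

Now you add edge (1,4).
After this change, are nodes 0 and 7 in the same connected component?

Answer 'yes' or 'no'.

Answer: yes

Derivation:
Initial components: {0,1,2,3,4,5,6,7,8}
Adding edge (1,4): both already in same component {0,1,2,3,4,5,6,7,8}. No change.
New components: {0,1,2,3,4,5,6,7,8}
Are 0 and 7 in the same component? yes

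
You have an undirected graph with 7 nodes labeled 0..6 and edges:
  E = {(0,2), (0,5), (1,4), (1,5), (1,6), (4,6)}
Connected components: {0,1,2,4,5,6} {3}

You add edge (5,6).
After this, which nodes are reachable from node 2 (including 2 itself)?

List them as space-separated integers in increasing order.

Before: nodes reachable from 2: {0,1,2,4,5,6}
Adding (5,6): both endpoints already in same component. Reachability from 2 unchanged.
After: nodes reachable from 2: {0,1,2,4,5,6}

Answer: 0 1 2 4 5 6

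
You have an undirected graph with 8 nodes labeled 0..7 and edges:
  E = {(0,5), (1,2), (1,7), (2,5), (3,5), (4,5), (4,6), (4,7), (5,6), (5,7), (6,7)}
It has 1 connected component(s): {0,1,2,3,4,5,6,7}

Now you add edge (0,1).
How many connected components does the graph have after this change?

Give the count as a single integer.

Answer: 1

Derivation:
Initial component count: 1
Add (0,1): endpoints already in same component. Count unchanged: 1.
New component count: 1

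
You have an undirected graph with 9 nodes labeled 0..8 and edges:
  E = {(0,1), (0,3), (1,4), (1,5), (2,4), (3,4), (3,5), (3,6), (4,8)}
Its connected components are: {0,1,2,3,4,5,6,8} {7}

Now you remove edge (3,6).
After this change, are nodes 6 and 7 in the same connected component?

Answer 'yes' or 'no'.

Initial components: {0,1,2,3,4,5,6,8} {7}
Removing edge (3,6): it was a bridge — component count 2 -> 3.
New components: {0,1,2,3,4,5,8} {6} {7}
Are 6 and 7 in the same component? no

Answer: no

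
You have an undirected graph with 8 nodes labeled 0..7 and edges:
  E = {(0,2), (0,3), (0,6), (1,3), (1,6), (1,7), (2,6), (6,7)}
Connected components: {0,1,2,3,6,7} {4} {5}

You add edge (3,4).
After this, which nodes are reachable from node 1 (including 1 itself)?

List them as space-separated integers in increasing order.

Before: nodes reachable from 1: {0,1,2,3,6,7}
Adding (3,4): merges 1's component with another. Reachability grows.
After: nodes reachable from 1: {0,1,2,3,4,6,7}

Answer: 0 1 2 3 4 6 7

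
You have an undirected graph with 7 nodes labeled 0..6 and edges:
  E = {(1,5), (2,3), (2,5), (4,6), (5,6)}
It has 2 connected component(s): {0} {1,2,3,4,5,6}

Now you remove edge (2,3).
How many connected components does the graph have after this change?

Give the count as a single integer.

Initial component count: 2
Remove (2,3): it was a bridge. Count increases: 2 -> 3.
  After removal, components: {0} {1,2,4,5,6} {3}
New component count: 3

Answer: 3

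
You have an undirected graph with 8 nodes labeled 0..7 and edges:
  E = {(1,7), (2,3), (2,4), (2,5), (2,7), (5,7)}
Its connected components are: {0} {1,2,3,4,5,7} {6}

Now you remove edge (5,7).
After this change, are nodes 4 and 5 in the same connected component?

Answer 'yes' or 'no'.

Answer: yes

Derivation:
Initial components: {0} {1,2,3,4,5,7} {6}
Removing edge (5,7): not a bridge — component count unchanged at 3.
New components: {0} {1,2,3,4,5,7} {6}
Are 4 and 5 in the same component? yes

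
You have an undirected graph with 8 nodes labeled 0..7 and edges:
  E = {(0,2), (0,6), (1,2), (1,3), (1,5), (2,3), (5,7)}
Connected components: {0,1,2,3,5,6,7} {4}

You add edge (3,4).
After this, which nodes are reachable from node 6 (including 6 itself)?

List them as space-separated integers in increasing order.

Before: nodes reachable from 6: {0,1,2,3,5,6,7}
Adding (3,4): merges 6's component with another. Reachability grows.
After: nodes reachable from 6: {0,1,2,3,4,5,6,7}

Answer: 0 1 2 3 4 5 6 7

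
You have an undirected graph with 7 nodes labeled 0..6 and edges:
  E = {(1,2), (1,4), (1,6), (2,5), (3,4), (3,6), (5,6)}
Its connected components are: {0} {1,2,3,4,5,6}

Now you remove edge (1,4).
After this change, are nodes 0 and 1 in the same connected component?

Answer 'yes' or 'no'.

Initial components: {0} {1,2,3,4,5,6}
Removing edge (1,4): not a bridge — component count unchanged at 2.
New components: {0} {1,2,3,4,5,6}
Are 0 and 1 in the same component? no

Answer: no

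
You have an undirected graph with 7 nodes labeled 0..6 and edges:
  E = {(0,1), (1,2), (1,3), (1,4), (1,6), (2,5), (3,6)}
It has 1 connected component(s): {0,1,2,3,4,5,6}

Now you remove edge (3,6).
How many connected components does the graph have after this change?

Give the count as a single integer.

Answer: 1

Derivation:
Initial component count: 1
Remove (3,6): not a bridge. Count unchanged: 1.
  After removal, components: {0,1,2,3,4,5,6}
New component count: 1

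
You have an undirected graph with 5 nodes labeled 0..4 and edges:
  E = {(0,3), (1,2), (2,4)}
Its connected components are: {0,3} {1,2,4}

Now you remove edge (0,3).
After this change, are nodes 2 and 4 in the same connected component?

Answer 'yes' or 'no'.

Initial components: {0,3} {1,2,4}
Removing edge (0,3): it was a bridge — component count 2 -> 3.
New components: {0} {1,2,4} {3}
Are 2 and 4 in the same component? yes

Answer: yes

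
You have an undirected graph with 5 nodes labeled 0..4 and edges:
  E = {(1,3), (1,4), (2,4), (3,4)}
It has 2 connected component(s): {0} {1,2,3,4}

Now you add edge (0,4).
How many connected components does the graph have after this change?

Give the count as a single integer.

Initial component count: 2
Add (0,4): merges two components. Count decreases: 2 -> 1.
New component count: 1

Answer: 1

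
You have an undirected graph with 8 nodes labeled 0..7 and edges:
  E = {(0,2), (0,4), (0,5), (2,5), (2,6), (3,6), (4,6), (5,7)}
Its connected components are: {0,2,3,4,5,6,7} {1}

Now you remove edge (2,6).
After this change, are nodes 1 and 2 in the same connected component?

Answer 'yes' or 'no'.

Initial components: {0,2,3,4,5,6,7} {1}
Removing edge (2,6): not a bridge — component count unchanged at 2.
New components: {0,2,3,4,5,6,7} {1}
Are 1 and 2 in the same component? no

Answer: no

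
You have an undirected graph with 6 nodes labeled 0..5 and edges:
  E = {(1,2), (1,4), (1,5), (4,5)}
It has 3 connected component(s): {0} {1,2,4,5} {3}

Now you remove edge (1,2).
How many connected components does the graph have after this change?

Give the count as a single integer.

Initial component count: 3
Remove (1,2): it was a bridge. Count increases: 3 -> 4.
  After removal, components: {0} {1,4,5} {2} {3}
New component count: 4

Answer: 4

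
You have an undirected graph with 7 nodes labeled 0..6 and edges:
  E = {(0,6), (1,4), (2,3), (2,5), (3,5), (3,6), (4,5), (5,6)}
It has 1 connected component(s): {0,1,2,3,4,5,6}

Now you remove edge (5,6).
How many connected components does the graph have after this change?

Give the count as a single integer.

Answer: 1

Derivation:
Initial component count: 1
Remove (5,6): not a bridge. Count unchanged: 1.
  After removal, components: {0,1,2,3,4,5,6}
New component count: 1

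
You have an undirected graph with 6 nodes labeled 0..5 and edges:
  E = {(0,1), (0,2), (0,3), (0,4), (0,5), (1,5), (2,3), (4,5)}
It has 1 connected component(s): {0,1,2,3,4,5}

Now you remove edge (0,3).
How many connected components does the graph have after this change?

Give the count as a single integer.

Answer: 1

Derivation:
Initial component count: 1
Remove (0,3): not a bridge. Count unchanged: 1.
  After removal, components: {0,1,2,3,4,5}
New component count: 1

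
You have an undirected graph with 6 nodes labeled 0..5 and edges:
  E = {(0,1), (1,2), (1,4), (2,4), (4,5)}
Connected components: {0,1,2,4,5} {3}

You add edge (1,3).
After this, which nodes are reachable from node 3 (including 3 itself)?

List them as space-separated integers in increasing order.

Before: nodes reachable from 3: {3}
Adding (1,3): merges 3's component with another. Reachability grows.
After: nodes reachable from 3: {0,1,2,3,4,5}

Answer: 0 1 2 3 4 5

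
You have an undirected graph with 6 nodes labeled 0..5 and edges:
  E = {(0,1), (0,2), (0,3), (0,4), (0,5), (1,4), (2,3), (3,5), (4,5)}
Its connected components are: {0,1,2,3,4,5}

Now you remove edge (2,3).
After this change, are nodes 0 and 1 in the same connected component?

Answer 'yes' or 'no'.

Answer: yes

Derivation:
Initial components: {0,1,2,3,4,5}
Removing edge (2,3): not a bridge — component count unchanged at 1.
New components: {0,1,2,3,4,5}
Are 0 and 1 in the same component? yes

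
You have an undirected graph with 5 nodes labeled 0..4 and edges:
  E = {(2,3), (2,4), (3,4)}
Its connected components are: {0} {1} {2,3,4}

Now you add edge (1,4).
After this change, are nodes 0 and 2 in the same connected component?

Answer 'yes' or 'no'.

Initial components: {0} {1} {2,3,4}
Adding edge (1,4): merges {1} and {2,3,4}.
New components: {0} {1,2,3,4}
Are 0 and 2 in the same component? no

Answer: no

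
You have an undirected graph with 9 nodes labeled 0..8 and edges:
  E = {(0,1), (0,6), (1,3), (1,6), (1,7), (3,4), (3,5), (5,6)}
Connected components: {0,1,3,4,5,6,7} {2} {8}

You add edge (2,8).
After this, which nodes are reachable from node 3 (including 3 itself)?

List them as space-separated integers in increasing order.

Before: nodes reachable from 3: {0,1,3,4,5,6,7}
Adding (2,8): merges two components, but neither contains 3. Reachability from 3 unchanged.
After: nodes reachable from 3: {0,1,3,4,5,6,7}

Answer: 0 1 3 4 5 6 7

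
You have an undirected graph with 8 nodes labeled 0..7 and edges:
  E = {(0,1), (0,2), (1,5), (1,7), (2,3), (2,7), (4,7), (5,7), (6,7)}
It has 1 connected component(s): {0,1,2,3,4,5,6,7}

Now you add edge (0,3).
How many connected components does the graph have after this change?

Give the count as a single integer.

Answer: 1

Derivation:
Initial component count: 1
Add (0,3): endpoints already in same component. Count unchanged: 1.
New component count: 1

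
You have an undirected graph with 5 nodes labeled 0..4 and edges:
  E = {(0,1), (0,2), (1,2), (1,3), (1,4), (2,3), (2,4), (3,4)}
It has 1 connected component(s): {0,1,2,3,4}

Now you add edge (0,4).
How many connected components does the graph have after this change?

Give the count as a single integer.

Initial component count: 1
Add (0,4): endpoints already in same component. Count unchanged: 1.
New component count: 1

Answer: 1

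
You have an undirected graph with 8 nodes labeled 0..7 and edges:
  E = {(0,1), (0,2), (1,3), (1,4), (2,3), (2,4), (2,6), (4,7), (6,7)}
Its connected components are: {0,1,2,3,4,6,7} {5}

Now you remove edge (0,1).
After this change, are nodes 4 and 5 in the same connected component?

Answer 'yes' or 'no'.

Initial components: {0,1,2,3,4,6,7} {5}
Removing edge (0,1): not a bridge — component count unchanged at 2.
New components: {0,1,2,3,4,6,7} {5}
Are 4 and 5 in the same component? no

Answer: no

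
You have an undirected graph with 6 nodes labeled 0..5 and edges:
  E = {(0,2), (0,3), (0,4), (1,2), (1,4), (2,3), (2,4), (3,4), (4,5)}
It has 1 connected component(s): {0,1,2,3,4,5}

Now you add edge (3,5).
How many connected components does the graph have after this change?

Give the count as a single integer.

Answer: 1

Derivation:
Initial component count: 1
Add (3,5): endpoints already in same component. Count unchanged: 1.
New component count: 1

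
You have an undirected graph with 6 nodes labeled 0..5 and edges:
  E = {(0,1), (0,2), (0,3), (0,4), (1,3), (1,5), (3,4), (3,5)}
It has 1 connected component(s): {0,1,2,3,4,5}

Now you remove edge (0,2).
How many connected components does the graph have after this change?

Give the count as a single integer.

Answer: 2

Derivation:
Initial component count: 1
Remove (0,2): it was a bridge. Count increases: 1 -> 2.
  After removal, components: {0,1,3,4,5} {2}
New component count: 2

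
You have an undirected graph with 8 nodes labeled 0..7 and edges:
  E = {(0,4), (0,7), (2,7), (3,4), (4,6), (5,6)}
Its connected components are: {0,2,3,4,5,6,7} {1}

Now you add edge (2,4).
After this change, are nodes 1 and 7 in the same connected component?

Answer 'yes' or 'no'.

Initial components: {0,2,3,4,5,6,7} {1}
Adding edge (2,4): both already in same component {0,2,3,4,5,6,7}. No change.
New components: {0,2,3,4,5,6,7} {1}
Are 1 and 7 in the same component? no

Answer: no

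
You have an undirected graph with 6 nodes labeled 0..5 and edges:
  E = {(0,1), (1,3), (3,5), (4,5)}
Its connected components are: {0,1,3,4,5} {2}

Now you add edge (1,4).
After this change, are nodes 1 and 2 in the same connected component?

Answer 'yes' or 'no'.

Answer: no

Derivation:
Initial components: {0,1,3,4,5} {2}
Adding edge (1,4): both already in same component {0,1,3,4,5}. No change.
New components: {0,1,3,4,5} {2}
Are 1 and 2 in the same component? no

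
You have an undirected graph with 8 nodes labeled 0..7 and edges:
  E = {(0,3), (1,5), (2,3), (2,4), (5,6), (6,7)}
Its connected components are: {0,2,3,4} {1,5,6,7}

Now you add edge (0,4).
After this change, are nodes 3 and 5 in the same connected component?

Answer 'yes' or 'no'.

Initial components: {0,2,3,4} {1,5,6,7}
Adding edge (0,4): both already in same component {0,2,3,4}. No change.
New components: {0,2,3,4} {1,5,6,7}
Are 3 and 5 in the same component? no

Answer: no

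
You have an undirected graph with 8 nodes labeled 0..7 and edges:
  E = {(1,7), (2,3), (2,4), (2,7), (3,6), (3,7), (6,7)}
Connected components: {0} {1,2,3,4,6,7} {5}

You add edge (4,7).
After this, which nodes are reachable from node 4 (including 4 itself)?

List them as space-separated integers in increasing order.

Answer: 1 2 3 4 6 7

Derivation:
Before: nodes reachable from 4: {1,2,3,4,6,7}
Adding (4,7): both endpoints already in same component. Reachability from 4 unchanged.
After: nodes reachable from 4: {1,2,3,4,6,7}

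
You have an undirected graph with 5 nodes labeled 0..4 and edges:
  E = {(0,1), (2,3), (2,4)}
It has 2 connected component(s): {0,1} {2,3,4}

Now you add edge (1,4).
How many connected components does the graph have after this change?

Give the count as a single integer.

Initial component count: 2
Add (1,4): merges two components. Count decreases: 2 -> 1.
New component count: 1

Answer: 1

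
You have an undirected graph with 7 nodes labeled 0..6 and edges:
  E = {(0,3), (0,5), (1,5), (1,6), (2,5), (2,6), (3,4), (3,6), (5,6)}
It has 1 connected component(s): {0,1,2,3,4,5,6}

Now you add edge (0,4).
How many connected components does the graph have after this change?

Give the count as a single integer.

Answer: 1

Derivation:
Initial component count: 1
Add (0,4): endpoints already in same component. Count unchanged: 1.
New component count: 1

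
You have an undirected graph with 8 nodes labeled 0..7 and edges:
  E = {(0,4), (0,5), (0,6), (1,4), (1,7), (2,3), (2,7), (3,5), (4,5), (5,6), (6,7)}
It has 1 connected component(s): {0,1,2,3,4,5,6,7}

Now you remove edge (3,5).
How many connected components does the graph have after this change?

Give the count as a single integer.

Answer: 1

Derivation:
Initial component count: 1
Remove (3,5): not a bridge. Count unchanged: 1.
  After removal, components: {0,1,2,3,4,5,6,7}
New component count: 1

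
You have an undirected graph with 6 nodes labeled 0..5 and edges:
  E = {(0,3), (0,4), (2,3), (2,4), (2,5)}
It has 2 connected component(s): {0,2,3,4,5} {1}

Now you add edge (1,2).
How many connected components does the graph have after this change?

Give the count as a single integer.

Initial component count: 2
Add (1,2): merges two components. Count decreases: 2 -> 1.
New component count: 1

Answer: 1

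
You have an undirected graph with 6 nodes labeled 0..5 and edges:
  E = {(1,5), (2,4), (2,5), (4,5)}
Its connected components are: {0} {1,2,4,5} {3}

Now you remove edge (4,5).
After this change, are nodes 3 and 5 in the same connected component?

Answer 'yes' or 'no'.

Answer: no

Derivation:
Initial components: {0} {1,2,4,5} {3}
Removing edge (4,5): not a bridge — component count unchanged at 3.
New components: {0} {1,2,4,5} {3}
Are 3 and 5 in the same component? no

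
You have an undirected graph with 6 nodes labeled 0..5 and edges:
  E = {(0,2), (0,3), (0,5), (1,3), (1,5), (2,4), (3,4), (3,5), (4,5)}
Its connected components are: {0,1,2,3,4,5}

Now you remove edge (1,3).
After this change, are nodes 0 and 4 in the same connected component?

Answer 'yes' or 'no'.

Initial components: {0,1,2,3,4,5}
Removing edge (1,3): not a bridge — component count unchanged at 1.
New components: {0,1,2,3,4,5}
Are 0 and 4 in the same component? yes

Answer: yes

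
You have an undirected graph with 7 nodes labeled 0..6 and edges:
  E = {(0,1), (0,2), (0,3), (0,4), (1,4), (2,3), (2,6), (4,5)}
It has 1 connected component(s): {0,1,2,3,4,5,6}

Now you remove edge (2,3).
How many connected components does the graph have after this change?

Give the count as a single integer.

Initial component count: 1
Remove (2,3): not a bridge. Count unchanged: 1.
  After removal, components: {0,1,2,3,4,5,6}
New component count: 1

Answer: 1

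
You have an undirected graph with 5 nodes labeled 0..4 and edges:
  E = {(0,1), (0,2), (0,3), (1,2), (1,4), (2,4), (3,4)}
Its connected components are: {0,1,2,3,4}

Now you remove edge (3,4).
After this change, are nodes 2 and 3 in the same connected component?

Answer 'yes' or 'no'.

Answer: yes

Derivation:
Initial components: {0,1,2,3,4}
Removing edge (3,4): not a bridge — component count unchanged at 1.
New components: {0,1,2,3,4}
Are 2 and 3 in the same component? yes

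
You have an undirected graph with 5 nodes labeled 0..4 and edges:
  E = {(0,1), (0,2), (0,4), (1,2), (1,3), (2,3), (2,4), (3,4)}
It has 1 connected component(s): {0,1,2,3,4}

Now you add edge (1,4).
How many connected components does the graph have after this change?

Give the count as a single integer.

Initial component count: 1
Add (1,4): endpoints already in same component. Count unchanged: 1.
New component count: 1

Answer: 1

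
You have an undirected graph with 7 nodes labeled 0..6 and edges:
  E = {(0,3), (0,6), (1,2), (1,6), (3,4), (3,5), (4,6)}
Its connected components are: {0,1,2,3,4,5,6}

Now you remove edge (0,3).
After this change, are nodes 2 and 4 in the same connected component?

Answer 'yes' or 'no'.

Answer: yes

Derivation:
Initial components: {0,1,2,3,4,5,6}
Removing edge (0,3): not a bridge — component count unchanged at 1.
New components: {0,1,2,3,4,5,6}
Are 2 and 4 in the same component? yes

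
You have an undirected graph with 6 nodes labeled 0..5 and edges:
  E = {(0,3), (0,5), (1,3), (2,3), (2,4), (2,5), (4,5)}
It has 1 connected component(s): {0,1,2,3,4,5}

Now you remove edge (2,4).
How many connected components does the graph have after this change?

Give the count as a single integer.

Answer: 1

Derivation:
Initial component count: 1
Remove (2,4): not a bridge. Count unchanged: 1.
  After removal, components: {0,1,2,3,4,5}
New component count: 1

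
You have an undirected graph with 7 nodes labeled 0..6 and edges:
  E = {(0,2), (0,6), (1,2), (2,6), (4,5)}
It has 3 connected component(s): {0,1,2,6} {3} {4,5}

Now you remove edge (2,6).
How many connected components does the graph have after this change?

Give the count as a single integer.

Answer: 3

Derivation:
Initial component count: 3
Remove (2,6): not a bridge. Count unchanged: 3.
  After removal, components: {0,1,2,6} {3} {4,5}
New component count: 3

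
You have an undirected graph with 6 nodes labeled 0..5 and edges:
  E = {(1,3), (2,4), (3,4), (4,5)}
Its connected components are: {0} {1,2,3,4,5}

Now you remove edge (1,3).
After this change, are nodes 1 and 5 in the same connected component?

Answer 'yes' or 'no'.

Answer: no

Derivation:
Initial components: {0} {1,2,3,4,5}
Removing edge (1,3): it was a bridge — component count 2 -> 3.
New components: {0} {1} {2,3,4,5}
Are 1 and 5 in the same component? no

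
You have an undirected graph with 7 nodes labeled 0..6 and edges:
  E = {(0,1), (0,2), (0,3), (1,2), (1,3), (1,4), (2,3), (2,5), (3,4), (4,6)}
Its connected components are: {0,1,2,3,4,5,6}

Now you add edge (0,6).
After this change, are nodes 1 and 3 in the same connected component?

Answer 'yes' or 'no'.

Answer: yes

Derivation:
Initial components: {0,1,2,3,4,5,6}
Adding edge (0,6): both already in same component {0,1,2,3,4,5,6}. No change.
New components: {0,1,2,3,4,5,6}
Are 1 and 3 in the same component? yes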